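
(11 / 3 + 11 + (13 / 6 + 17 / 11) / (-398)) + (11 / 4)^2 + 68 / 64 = 1223161/52536 = 23.28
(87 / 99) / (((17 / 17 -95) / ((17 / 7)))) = -493/21714 = -0.02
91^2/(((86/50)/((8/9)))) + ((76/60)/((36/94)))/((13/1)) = 645956399/150930 = 4279.84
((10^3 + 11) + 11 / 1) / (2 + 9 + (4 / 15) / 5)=76650/829 = 92.46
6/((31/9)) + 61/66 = 5455/2046 = 2.67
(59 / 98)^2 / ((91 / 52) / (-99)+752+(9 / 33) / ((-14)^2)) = 344619/714983108 = 0.00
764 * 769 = 587516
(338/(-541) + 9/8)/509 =2165/2202952 = 0.00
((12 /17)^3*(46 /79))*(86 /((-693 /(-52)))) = 39496704/29885779 = 1.32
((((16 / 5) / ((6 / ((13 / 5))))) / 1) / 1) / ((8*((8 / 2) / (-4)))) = -13/75 = -0.17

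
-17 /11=-1.55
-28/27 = -1.04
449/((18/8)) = 1796/9 = 199.56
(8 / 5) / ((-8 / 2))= -2/5 = -0.40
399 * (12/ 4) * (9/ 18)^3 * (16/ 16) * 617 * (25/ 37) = 62377.45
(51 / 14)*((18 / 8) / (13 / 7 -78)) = -459/4264 = -0.11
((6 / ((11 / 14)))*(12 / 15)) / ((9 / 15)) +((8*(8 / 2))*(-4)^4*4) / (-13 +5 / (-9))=-1615184/671 = -2407.13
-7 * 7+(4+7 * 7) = 4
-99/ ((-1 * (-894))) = -33/298 = -0.11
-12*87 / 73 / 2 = -522/73 = -7.15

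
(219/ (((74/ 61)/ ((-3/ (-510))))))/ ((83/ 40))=26718/52207 = 0.51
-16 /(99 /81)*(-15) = 2160/11 = 196.36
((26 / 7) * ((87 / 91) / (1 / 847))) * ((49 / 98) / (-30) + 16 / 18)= 550913/210 = 2623.40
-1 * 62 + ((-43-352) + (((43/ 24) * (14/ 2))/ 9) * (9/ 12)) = -131315/288 = -455.95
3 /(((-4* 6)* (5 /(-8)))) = 1/5 = 0.20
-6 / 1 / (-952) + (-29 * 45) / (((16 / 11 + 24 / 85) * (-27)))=79493/2856 = 27.83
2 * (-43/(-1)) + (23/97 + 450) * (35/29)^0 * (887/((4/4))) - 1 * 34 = 399412.32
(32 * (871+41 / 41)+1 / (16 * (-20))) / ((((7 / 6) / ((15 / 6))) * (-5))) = -26787837/2240 = -11958.86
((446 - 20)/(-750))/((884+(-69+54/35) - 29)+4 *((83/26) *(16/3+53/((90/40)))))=-4473/9106900 = 0.00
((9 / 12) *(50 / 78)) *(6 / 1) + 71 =1921/26 = 73.88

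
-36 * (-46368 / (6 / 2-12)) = -185472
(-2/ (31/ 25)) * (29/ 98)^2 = -21025/148862 = -0.14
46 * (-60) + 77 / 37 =-102043/37 = -2757.92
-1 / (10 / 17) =-17/10 = -1.70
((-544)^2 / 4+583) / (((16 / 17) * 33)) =1267639/528 = 2400.83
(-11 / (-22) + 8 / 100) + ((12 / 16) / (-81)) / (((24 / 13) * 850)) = 1277843/2203200 = 0.58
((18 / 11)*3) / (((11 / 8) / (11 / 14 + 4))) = 14472/847 = 17.09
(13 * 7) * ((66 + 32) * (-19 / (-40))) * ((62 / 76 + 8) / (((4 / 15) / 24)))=13443885/4 = 3360971.25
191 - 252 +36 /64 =-967/16 = -60.44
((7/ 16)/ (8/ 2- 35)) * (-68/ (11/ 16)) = 476/341 = 1.40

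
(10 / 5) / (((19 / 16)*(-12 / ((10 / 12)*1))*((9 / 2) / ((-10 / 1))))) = 400/1539 = 0.26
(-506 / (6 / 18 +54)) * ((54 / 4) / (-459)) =759/2771 = 0.27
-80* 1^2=-80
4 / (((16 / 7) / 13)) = 91/4 = 22.75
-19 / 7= -2.71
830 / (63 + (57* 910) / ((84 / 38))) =415/11764 = 0.04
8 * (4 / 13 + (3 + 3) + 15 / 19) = 14024/247 = 56.78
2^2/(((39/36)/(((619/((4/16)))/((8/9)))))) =133704/13 = 10284.92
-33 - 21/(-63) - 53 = -85.67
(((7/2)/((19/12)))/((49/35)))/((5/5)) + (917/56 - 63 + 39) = -919/152 = -6.05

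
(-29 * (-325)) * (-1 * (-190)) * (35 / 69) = 908351.45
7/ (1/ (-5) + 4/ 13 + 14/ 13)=65/11 = 5.91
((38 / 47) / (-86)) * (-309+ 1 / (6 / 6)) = 5852/2021 = 2.90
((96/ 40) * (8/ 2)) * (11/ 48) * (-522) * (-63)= 361746/5 = 72349.20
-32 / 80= -2/5 = -0.40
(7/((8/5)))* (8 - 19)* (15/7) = -825/8 = -103.12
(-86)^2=7396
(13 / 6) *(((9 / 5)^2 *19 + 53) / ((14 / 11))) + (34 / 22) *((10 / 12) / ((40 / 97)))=198.15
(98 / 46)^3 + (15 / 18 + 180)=13907089/73002 = 190.50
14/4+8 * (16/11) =333/22 = 15.14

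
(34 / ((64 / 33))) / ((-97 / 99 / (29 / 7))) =-1610631/21728 = -74.13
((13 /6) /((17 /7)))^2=8281/10404 = 0.80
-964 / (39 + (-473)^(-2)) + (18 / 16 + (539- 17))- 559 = -528699629/8725432 = -60.59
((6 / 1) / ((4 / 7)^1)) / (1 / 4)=42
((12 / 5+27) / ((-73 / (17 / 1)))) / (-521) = 2499/190165 = 0.01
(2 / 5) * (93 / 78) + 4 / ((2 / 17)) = 2241/65 = 34.48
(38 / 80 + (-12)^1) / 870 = -461/34800 = -0.01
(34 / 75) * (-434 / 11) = -14756/825 = -17.89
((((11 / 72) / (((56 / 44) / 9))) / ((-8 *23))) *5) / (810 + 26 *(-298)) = 605/142978304 = 0.00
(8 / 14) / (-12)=-1/21 = -0.05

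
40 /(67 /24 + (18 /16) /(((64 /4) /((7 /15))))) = 76800/5423 = 14.16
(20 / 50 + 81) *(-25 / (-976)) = 2035/976 = 2.09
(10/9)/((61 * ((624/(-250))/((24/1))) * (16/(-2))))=625/28548 = 0.02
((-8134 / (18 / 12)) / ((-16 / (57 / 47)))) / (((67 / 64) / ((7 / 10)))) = 274.84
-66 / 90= -11/15 = -0.73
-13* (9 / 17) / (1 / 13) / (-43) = 1521/731 = 2.08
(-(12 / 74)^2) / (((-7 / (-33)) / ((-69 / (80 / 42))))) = 61479/13690 = 4.49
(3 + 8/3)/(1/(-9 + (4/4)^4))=-136/3 = -45.33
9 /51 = 3/17 = 0.18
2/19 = 0.11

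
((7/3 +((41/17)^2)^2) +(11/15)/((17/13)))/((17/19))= 291410657/7099285 = 41.05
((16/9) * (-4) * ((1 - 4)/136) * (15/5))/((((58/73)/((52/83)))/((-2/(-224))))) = 949/286433 = 0.00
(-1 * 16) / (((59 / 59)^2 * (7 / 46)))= -736/7 = -105.14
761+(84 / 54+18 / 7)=48203/63 = 765.13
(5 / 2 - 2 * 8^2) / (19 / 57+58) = -753/350 = -2.15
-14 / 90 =-7/45 = -0.16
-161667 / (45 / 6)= -107778/5 = -21555.60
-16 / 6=-8/3 = -2.67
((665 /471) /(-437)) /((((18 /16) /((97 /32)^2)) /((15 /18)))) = -1646575/74877696 = -0.02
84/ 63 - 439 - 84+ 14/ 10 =-520.27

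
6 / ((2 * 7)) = 3/7 = 0.43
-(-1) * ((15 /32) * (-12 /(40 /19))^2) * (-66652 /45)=-18046029/800 = -22557.54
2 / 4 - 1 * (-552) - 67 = 971/2 = 485.50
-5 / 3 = -1.67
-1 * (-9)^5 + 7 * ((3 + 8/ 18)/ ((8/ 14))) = 2127283/36 = 59091.19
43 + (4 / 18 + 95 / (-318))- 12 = 29501/954 = 30.92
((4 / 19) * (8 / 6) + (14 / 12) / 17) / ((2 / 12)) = 677/323 = 2.10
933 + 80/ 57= 53261/57 = 934.40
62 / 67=0.93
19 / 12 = 1.58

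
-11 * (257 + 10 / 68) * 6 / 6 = -96173/34 = -2828.62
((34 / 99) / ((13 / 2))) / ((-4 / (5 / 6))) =-85/7722 = -0.01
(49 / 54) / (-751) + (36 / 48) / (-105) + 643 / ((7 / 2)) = 521500733/2838780 = 183.71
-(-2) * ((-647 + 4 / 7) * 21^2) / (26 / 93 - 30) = 26511975/1382 = 19183.77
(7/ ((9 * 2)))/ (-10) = -7/180 = -0.04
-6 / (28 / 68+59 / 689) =-11713/971 = -12.06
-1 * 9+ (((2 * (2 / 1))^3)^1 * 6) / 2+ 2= 185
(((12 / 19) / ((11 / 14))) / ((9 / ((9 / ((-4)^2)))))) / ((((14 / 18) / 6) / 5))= 405/209 = 1.94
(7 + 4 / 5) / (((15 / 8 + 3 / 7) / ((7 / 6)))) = 2548/645 = 3.95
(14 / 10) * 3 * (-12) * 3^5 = -61236/5 = -12247.20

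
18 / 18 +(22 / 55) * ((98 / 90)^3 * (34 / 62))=18124441/14124375 = 1.28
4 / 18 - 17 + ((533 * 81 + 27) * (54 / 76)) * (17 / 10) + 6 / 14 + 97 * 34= 66388856/1197 = 55462.70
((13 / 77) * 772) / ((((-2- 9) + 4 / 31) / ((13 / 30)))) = -2022254/389235 = -5.20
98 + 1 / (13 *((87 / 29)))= 3823/39 = 98.03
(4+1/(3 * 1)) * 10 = 130/3 = 43.33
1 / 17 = 0.06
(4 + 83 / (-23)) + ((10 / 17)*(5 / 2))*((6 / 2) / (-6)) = -269/782 = -0.34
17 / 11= 1.55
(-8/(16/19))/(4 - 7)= 19/6 = 3.17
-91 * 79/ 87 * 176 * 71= -89833744/87 = -1032571.77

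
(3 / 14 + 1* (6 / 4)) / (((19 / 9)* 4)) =27/133 = 0.20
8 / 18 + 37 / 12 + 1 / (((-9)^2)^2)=92587/26244 = 3.53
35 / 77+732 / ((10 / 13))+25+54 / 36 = 978.55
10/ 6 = 1.67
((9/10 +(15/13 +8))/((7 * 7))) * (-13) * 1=-1307/490 = -2.67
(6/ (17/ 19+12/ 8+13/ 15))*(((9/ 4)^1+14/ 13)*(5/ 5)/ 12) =49305/96668 = 0.51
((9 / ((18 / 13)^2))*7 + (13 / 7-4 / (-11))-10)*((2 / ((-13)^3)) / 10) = -69527/30450420 = 0.00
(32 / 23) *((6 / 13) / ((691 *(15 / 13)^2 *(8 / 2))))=208/1191975 = 0.00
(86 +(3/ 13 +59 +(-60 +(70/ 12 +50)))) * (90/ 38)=165045/494 = 334.10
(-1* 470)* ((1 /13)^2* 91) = -3290/13 = -253.08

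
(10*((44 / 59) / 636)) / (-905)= -22/1697961 = 0.00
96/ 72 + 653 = 1963/3 = 654.33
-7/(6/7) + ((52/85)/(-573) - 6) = -1380079/97410 = -14.17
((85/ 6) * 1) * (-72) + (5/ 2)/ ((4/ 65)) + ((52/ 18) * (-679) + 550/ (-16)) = -107111/36 = -2975.31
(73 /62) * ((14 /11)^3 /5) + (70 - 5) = 13509981/206305 = 65.49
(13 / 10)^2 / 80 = 169/8000 = 0.02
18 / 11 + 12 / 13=366/143 = 2.56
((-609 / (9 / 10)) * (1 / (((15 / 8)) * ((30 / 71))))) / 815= -115304/110025 = -1.05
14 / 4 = 7/2 = 3.50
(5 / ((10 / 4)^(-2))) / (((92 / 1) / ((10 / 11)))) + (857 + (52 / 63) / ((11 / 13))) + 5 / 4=109600933/127512 = 859.53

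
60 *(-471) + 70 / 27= -762950/27 = -28257.41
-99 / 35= -2.83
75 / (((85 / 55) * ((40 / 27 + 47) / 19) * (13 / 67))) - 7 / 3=95.69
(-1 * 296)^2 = 87616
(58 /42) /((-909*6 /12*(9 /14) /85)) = -9860/24543 = -0.40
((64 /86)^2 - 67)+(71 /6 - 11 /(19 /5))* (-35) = -79950511/210786 = -379.30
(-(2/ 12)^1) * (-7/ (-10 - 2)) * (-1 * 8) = 7/9 = 0.78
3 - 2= 1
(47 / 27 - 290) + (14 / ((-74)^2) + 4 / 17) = -361968601/1256742 = -288.02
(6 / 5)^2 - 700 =-17464/25 = -698.56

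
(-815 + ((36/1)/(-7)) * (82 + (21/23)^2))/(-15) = 4595429/55545 = 82.73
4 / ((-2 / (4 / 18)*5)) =-4/45 = -0.09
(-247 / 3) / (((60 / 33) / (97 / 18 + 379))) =-18798923/1080 = -17406.41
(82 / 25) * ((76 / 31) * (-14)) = -87248/775 = -112.58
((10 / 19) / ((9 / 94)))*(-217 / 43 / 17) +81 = 79.37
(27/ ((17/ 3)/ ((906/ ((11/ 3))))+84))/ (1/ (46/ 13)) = 1.14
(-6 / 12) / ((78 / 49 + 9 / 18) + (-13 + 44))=-49/3243 = -0.02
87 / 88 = 0.99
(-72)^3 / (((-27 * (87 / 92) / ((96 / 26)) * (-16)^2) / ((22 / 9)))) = 194304/377 = 515.40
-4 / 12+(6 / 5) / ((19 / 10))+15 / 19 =1.09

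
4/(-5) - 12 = -64/5 = -12.80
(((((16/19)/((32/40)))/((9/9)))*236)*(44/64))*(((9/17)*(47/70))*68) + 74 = 558896/133 = 4202.23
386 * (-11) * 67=-284482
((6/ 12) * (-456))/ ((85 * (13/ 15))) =-684/221 = -3.10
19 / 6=3.17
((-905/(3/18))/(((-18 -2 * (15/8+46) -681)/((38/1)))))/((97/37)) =30538320/308363 = 99.03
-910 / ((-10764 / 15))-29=-3827/138 = -27.73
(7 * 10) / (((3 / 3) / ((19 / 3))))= 1330/3 = 443.33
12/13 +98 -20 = 78.92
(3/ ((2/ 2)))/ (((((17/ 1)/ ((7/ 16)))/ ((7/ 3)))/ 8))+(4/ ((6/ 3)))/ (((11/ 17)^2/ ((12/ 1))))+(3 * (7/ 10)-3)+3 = 625981/10285 = 60.86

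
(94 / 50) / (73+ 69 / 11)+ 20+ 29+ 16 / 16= 1090517/21800 = 50.02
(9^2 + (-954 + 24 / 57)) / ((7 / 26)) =-431054/133 = -3241.01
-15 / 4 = -3.75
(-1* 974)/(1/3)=-2922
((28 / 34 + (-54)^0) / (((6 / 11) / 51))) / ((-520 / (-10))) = 341/104 = 3.28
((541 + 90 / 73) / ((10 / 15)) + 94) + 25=136123/146 = 932.35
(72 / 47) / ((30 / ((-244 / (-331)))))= 2928/77785 = 0.04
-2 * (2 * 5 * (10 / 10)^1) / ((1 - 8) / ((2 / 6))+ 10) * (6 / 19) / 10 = 12/209 = 0.06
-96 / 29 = -3.31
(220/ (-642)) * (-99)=3630/107 = 33.93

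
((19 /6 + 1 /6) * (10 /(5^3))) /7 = 4/105 = 0.04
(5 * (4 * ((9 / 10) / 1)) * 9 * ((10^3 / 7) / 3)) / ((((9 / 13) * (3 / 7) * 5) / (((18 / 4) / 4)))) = 5850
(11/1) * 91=1001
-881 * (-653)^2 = -375666329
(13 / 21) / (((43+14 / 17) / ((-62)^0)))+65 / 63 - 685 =-32101387/46935 = -683.95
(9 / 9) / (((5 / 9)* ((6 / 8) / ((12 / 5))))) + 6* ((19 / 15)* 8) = 1664/25 = 66.56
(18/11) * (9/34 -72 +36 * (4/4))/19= -10935/3553 = -3.08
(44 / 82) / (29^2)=22/34481 = 0.00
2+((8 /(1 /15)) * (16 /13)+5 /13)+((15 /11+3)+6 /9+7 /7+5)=69115/429 = 161.11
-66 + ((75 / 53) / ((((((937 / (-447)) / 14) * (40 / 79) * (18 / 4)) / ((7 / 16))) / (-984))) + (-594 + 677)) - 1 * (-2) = 358493321/198644 = 1804.70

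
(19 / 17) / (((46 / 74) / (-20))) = -14060/391 = -35.96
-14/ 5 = -2.80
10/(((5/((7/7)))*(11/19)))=38/11 = 3.45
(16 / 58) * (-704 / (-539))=512/1421 = 0.36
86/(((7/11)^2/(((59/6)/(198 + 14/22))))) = 3376747/321195 = 10.51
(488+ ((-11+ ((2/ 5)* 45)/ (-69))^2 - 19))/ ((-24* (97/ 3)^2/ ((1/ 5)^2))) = -472773/497736100 = 0.00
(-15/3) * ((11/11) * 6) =-30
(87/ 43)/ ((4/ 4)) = 2.02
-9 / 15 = -3/5 = -0.60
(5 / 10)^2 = 1/4 = 0.25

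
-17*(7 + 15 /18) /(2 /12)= -799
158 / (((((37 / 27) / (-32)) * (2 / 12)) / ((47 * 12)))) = -461956608/37 = -12485313.73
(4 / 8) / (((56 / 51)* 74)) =0.01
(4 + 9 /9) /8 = 5/8 = 0.62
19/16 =1.19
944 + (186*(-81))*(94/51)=-456020/17 = -26824.71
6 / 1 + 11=17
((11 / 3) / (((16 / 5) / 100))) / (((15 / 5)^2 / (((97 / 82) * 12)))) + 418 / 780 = 4347541/23985 = 181.26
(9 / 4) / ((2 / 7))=63/8 = 7.88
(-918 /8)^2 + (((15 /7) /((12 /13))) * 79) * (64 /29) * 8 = 53284723/3248 = 16405.40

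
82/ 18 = 41/9 = 4.56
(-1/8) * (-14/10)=7/40 = 0.18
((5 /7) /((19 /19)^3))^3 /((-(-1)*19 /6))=750/6517 = 0.12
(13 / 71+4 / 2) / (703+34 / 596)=46190/14875281 = 0.00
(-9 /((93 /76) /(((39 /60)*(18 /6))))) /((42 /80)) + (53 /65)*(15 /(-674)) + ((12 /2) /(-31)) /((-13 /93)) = -3795615/146258 = -25.95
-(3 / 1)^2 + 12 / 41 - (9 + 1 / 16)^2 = -953417/10496 = -90.84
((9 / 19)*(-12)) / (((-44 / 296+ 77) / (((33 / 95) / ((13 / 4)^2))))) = -383616/157708265 = 0.00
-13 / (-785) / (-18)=-13/14130 = 0.00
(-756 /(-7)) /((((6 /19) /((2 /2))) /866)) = 296172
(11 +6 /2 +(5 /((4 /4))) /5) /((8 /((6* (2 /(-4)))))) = -45/8 = -5.62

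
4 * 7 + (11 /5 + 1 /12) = 1817/60 = 30.28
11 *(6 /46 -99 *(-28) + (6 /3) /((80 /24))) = 3507504/115 = 30500.03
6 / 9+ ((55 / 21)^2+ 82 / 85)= 318277/37485 = 8.49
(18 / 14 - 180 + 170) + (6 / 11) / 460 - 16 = -437669/17710 = -24.71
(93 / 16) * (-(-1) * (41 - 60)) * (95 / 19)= -8835/16 = -552.19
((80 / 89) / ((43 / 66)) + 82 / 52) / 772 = 294187/76815544 = 0.00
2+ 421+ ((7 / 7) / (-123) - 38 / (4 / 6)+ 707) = 131978/123 = 1072.99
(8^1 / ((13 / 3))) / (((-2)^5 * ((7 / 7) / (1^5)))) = -3/52 = -0.06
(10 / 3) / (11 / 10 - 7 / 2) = -25/18 = -1.39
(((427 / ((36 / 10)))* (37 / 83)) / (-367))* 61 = -4818695/548298 = -8.79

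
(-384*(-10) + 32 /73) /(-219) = -17.54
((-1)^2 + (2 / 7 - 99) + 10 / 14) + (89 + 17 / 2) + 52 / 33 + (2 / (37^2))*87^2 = 1186661/90354 = 13.13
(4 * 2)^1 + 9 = 17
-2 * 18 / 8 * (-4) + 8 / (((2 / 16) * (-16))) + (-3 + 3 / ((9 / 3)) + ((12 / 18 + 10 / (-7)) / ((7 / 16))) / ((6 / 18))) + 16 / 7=444/49 = 9.06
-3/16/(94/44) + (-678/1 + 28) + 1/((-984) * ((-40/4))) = -650.09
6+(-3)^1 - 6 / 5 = 9/5 = 1.80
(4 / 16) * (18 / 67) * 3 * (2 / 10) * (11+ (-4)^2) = 729/670 = 1.09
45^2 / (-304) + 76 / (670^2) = -227249849/34116400 = -6.66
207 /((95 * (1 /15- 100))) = -621/28481 = -0.02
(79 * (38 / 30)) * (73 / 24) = 109573/360 = 304.37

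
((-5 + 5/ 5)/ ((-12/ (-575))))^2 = 330625/9 = 36736.11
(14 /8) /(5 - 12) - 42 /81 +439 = 47329/108 = 438.23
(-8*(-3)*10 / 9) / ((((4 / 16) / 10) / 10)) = 32000/3 = 10666.67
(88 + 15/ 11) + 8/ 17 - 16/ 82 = 687263/7667 = 89.64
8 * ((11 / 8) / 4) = 11/4 = 2.75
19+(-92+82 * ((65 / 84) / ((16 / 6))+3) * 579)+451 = 17537979/112 = 156589.10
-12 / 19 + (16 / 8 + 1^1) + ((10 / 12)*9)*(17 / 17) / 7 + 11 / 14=562/133 = 4.23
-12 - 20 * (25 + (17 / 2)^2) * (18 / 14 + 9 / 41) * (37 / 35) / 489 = -6002196/327467 = -18.33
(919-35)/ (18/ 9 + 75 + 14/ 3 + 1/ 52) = 137904/12743 = 10.82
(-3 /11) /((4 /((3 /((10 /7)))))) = -63/440 = -0.14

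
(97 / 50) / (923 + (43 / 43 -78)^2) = 97/342600 = 0.00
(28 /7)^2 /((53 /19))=304/53 = 5.74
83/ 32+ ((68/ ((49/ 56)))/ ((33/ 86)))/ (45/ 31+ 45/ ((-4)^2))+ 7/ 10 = 50.79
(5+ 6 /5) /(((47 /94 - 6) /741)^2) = 112538.92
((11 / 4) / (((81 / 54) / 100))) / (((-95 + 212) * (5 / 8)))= 880/351 = 2.51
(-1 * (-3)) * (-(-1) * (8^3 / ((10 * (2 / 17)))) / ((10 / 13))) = 1697.28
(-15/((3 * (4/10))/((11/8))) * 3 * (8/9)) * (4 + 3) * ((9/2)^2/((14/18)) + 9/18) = -204325/24 = -8513.54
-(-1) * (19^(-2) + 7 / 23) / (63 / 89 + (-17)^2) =113475/107042276 = 0.00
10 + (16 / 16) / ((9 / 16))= 106/9 = 11.78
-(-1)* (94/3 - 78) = -140/3 = -46.67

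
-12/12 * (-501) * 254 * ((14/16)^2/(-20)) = -3117723/640 = -4871.44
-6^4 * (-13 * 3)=50544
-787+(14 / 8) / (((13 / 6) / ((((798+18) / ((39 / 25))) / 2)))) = -97303/169 = -575.76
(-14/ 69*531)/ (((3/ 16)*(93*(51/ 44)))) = -581504/109089 = -5.33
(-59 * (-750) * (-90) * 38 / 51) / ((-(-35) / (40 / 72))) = -5605000/119 = -47100.84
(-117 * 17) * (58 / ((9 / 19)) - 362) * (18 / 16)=1072071/2 = 536035.50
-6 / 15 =-2/5 = -0.40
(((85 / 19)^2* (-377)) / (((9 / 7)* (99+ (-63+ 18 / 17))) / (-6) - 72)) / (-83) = -46305025/40719717 = -1.14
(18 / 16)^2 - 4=-175/64 = -2.73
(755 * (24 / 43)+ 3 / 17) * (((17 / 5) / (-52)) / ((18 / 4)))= -34241/5590 = -6.13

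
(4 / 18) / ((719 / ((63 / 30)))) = 7/10785 = 0.00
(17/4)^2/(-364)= -289/5824 = -0.05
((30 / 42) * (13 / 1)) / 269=65/1883 = 0.03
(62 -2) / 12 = 5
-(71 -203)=132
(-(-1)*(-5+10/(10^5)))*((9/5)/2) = -449991/100000 = -4.50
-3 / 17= -0.18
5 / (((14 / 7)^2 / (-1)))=-5/4 = -1.25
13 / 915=0.01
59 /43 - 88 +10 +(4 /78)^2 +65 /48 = -78767303/1046448 = -75.27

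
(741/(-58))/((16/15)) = -11.98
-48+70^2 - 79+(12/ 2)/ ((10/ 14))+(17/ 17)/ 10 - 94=9375/2 = 4687.50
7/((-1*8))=-7/8 = -0.88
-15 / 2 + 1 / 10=-37/5 = -7.40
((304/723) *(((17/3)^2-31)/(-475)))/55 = -32/1789425 = 0.00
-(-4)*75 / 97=300/97 = 3.09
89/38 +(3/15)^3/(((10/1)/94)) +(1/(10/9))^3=3.15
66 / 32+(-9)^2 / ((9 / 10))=92.06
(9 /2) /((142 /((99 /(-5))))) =-891/1420 = -0.63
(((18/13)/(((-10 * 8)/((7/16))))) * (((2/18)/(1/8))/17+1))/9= -1127/1272960 = 0.00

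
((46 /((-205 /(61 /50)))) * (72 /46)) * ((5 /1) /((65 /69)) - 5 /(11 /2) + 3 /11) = -1466928/732875 = -2.00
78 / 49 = 1.59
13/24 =0.54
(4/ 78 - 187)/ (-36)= 5.19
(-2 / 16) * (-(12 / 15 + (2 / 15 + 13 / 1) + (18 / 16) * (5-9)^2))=479/120 = 3.99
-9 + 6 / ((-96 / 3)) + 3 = -99/16 = -6.19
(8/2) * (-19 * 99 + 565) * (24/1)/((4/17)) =-536928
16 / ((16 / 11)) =11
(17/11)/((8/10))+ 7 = 8.93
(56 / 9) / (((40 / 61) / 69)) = 9821/15 = 654.73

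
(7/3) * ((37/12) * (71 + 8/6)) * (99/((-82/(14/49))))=-88319/492 = -179.51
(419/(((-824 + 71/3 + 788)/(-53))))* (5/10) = 66621/74 = 900.28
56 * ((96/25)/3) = 1792/25 = 71.68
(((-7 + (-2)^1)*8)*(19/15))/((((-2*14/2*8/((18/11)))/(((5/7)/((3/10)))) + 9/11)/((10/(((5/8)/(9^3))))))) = 877599360/23041 = 38088.60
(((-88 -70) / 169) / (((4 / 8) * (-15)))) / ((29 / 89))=28124/73515 = 0.38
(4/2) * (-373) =-746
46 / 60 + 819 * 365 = 8968073/30 = 298935.77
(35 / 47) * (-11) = -385/47 = -8.19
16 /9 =1.78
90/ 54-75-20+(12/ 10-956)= -15722/15 = -1048.13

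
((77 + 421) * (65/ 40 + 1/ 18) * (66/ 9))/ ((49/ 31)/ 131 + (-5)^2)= 40784623/166212 = 245.38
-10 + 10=0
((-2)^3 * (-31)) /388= 62/97 = 0.64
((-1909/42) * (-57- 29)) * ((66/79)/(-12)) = -902957/3318 = -272.14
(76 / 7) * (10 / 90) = 76/63 = 1.21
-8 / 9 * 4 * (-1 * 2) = 64/9 = 7.11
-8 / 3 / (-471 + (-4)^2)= 8/1365 = 0.01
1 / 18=0.06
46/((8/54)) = 621/2 = 310.50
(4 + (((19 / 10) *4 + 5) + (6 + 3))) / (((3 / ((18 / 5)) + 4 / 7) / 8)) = 43008/295 = 145.79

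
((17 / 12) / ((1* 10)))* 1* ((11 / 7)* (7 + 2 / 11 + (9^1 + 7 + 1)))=323/60 = 5.38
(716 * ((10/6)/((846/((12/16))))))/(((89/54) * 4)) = 2685/16732 = 0.16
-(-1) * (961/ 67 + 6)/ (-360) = -1363/24120 = -0.06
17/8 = 2.12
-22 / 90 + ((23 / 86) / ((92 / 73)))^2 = -1061891/5325120 = -0.20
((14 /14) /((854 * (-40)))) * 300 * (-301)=645/244 = 2.64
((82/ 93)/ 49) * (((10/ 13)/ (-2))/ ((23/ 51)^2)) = -355470/10446163 = -0.03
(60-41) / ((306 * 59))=19/18054 = 0.00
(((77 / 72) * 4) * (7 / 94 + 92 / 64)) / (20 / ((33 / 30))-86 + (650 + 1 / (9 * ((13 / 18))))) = 4173169/375732288 = 0.01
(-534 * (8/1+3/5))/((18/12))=-15308/5 = -3061.60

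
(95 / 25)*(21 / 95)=21/25 = 0.84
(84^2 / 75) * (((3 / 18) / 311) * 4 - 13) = -9507568/7775 = -1222.84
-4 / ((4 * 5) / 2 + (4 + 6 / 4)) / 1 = -8/31 = -0.26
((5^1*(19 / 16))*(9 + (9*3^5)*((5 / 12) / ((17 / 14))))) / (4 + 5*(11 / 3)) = 7358985/36448 = 201.90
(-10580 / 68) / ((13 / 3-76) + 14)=7935/2941 = 2.70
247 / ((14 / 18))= 2223/7 = 317.57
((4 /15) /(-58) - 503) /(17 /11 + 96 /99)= -2406877/12035 = -199.99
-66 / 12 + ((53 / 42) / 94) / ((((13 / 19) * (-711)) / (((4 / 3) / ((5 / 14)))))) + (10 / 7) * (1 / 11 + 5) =762364547/430076790 = 1.77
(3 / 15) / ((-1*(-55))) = 1/275 = 0.00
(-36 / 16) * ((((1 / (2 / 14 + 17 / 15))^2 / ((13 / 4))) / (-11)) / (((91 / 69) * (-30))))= -65205/66760408 = 0.00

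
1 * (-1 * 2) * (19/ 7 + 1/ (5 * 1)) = -204/35 = -5.83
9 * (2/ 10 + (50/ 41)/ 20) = 963/410 = 2.35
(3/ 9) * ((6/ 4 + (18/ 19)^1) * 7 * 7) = 1519/38 = 39.97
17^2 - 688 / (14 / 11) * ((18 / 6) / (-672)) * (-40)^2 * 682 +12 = 129049149/49 = 2633656.10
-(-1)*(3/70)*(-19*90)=-513/7 = -73.29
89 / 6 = 14.83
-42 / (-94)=21/47 = 0.45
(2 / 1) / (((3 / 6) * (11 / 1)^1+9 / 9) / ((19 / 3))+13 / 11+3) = 836/2177 = 0.38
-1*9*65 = -585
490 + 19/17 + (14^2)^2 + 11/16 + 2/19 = 201076081/5168 = 38907.91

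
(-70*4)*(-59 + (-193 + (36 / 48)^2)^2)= -331279795/32 = -10352493.59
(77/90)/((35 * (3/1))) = 11/1350 = 0.01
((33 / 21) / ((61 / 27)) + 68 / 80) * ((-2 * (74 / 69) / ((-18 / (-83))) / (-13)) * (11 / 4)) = 445875419/137886840 = 3.23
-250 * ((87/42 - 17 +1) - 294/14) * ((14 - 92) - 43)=-7396125/7 = -1056589.29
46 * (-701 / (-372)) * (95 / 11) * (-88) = -6126740/93 = -65878.92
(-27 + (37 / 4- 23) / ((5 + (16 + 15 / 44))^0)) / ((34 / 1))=-163/136 = -1.20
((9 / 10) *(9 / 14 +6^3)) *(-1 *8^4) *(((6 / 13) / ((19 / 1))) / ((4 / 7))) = -41928192/1235 = -33949.95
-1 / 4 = -0.25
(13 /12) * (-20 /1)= -65/3 = -21.67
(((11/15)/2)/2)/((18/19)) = 209/1080 = 0.19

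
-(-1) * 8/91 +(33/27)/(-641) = 45151/524979 = 0.09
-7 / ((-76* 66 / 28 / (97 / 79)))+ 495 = 49042423/99066 = 495.05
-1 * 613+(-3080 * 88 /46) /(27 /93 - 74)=-5603019/10511 = -533.06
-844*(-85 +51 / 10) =67435.60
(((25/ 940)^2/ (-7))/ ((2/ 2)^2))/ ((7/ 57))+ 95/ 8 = 20564365/1731856 = 11.87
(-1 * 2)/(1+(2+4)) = -2/7 = -0.29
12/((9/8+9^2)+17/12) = 288/2005 = 0.14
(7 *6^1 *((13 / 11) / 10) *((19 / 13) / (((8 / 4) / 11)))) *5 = 399/2 = 199.50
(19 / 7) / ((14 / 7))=19/14 = 1.36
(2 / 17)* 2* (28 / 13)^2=3136/2873 = 1.09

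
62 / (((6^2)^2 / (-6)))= -31/108 = -0.29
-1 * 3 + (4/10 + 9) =32/5 = 6.40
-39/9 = -13/3 = -4.33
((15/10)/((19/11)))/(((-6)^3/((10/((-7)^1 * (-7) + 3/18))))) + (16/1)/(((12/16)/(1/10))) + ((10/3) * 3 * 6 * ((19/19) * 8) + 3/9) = 32450653/67260 = 482.47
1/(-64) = -0.02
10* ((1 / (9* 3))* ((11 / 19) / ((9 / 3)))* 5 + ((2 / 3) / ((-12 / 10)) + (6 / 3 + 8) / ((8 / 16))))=299800/1539 = 194.80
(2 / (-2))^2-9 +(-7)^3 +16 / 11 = -3845/11 = -349.55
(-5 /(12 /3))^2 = 25/16 = 1.56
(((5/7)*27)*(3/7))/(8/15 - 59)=-6075/42973 = -0.14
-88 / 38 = -44/19 = -2.32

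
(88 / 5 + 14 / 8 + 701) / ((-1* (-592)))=14407/11840 = 1.22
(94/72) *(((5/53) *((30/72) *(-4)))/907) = -1175/5191668 = 0.00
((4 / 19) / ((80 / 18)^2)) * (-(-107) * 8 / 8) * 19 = 21.67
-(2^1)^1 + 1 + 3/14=-11/14 = -0.79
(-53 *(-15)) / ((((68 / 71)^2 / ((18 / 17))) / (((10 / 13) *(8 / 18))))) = 20037975/63869 = 313.74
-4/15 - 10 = -154/15 = -10.27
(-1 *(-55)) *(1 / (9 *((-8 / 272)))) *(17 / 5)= -6358/9 = -706.44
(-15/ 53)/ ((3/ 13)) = -1.23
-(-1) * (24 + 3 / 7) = 171/7 = 24.43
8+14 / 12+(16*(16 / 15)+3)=877/30 = 29.23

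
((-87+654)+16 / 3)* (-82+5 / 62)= -2906881/62 = -46885.18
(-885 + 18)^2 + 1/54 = 40591207/54 = 751689.02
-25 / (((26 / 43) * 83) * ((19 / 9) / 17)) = -164475/41002 = -4.01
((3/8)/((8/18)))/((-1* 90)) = -3/320 = -0.01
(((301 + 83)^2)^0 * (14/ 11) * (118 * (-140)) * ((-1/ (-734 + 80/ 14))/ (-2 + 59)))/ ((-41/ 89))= 72043720/65527143 = 1.10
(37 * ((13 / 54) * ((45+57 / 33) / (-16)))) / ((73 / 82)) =-5068297/173448 = -29.22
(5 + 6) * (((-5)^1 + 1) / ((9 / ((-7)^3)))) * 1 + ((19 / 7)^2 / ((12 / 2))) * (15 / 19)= 1479871/882 = 1677.86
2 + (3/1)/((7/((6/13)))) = 200/91 = 2.20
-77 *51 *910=-3573570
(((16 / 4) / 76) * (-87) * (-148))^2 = 165791376/361 = 459255.89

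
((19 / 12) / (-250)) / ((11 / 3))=-19/11000 = 0.00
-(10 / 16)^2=-25/64 = -0.39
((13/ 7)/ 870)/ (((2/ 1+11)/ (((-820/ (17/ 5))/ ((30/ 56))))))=-328/4437 = -0.07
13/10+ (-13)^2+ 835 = 10053/10 = 1005.30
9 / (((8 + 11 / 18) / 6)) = 972/155 = 6.27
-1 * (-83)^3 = 571787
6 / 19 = 0.32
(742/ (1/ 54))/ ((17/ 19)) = 761292/17 = 44781.88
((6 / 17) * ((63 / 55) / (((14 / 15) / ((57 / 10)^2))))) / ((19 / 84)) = 290871/4675 = 62.22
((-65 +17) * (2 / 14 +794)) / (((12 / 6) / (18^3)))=-778082112/7 = -111154587.43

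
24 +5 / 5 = 25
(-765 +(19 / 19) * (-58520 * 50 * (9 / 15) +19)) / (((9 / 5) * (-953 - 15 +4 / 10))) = 21954325/21771 = 1008.42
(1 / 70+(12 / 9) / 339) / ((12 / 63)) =1297/13560 = 0.10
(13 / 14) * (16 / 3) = 104/21 = 4.95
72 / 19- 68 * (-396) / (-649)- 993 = -1155417/1121 = -1030.70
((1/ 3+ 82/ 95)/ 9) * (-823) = -280643/2565 = -109.41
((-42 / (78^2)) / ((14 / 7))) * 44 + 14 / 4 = 3395/1014 = 3.35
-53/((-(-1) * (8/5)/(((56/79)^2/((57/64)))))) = -6648320/355737 = -18.69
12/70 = 6/35 = 0.17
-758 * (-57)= 43206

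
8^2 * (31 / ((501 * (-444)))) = -496/55611 = -0.01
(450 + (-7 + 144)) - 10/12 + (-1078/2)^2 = 1746643/6 = 291107.17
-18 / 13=-1.38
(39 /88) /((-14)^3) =-39/241472 = 0.00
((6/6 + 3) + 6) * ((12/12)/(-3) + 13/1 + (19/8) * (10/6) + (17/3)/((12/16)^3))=97385/324 = 300.57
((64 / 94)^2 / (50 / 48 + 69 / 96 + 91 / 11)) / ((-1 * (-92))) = 270336/538300165 = 0.00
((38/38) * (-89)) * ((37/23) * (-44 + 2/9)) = 1297442/207 = 6267.84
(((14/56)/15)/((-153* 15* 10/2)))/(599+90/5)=-1/424804500 = 0.00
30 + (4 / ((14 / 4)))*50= 610/7 = 87.14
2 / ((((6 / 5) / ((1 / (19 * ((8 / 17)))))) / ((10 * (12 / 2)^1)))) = 425/38 = 11.18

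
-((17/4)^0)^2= -1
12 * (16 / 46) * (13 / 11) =1248/253 = 4.93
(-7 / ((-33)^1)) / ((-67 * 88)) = -7/194568 = 0.00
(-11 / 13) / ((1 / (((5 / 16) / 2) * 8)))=-1.06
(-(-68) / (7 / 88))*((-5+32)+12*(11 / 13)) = 412896/13 = 31761.23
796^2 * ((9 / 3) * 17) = 32314416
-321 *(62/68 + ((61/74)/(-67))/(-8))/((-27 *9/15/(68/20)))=65893703/1070928 = 61.53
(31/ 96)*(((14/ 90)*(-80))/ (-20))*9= 217/120 = 1.81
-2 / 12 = -0.17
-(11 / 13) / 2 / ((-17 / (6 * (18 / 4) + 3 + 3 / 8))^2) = -649539/480896 = -1.35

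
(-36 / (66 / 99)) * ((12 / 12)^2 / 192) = -9/32 = -0.28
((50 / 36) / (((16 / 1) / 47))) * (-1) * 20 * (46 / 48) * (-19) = 2567375/1728 = 1485.75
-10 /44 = -5/22 = -0.23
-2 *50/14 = -50/7 = -7.14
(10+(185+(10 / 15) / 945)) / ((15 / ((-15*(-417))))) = 76842953/945 = 81315.29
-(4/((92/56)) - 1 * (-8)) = -240/23 = -10.43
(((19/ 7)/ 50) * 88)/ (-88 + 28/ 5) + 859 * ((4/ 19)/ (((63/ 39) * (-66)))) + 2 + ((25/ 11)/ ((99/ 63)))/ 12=109302199/298364220 = 0.37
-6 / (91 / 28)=-24/13 = -1.85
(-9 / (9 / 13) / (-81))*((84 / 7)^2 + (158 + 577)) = 3809/27 = 141.07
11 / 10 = 1.10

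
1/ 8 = 0.12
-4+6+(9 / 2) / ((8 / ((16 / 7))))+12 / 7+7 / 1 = 12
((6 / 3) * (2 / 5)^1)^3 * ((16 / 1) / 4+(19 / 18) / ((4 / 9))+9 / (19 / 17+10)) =9656/2625 = 3.68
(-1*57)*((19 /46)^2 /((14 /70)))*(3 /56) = -308655/118496 = -2.60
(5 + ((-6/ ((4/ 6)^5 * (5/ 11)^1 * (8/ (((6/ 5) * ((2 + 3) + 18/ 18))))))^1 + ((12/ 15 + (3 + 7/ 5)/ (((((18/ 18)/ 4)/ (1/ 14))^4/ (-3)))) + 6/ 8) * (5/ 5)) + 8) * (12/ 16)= -436511673/7683200 = -56.81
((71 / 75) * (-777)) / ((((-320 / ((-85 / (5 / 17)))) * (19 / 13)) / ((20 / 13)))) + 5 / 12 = -15933763/22800 = -698.85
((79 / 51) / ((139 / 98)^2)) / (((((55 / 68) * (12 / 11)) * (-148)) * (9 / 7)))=-1327753/289525185 = 0.00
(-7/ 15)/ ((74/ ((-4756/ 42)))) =0.71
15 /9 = 5/3 = 1.67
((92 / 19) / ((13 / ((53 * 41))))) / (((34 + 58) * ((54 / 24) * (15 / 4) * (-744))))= -4346/3101085 = 0.00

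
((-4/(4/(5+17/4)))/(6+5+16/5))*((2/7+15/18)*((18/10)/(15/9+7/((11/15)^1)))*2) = -4653/19880 = -0.23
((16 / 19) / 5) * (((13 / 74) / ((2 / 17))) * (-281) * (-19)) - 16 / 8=248034/185 = 1340.72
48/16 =3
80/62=40/31 = 1.29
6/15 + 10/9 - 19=-787/45 = -17.49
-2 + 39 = 37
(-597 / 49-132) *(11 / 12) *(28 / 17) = -25905/119 = -217.69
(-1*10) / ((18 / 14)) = -70/9 = -7.78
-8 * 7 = -56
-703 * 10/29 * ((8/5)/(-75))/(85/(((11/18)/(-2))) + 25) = -123728/6057375 = -0.02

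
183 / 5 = 36.60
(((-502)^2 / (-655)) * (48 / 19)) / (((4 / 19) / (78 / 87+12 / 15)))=-7832.75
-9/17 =-0.53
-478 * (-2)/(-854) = -478/427 = -1.12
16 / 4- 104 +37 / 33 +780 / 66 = -87.06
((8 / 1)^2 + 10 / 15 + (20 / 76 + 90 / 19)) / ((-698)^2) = 209/1461612 = 0.00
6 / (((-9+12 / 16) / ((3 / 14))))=-12/77 = -0.16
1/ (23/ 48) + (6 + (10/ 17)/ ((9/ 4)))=29378/3519 = 8.35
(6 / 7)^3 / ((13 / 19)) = 4104/4459 = 0.92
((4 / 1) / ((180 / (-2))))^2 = 4/2025 = 0.00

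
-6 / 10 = -3/5 = -0.60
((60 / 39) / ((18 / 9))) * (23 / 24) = 115/156 = 0.74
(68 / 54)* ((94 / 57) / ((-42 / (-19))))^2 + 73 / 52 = 11728411/5572476 = 2.10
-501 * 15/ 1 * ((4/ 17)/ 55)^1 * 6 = -36072/187 = -192.90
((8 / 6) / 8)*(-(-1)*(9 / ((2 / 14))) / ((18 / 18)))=21/2 = 10.50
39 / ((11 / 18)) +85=1637/11 = 148.82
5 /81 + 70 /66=1000/891 = 1.12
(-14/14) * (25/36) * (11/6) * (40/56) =-1375/1512 = -0.91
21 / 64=0.33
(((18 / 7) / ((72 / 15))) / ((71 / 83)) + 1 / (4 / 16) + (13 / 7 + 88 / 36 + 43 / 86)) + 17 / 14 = 190409/17892 = 10.64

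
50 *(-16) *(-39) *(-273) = -8517600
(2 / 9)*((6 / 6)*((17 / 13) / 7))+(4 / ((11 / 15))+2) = 67532/9009 = 7.50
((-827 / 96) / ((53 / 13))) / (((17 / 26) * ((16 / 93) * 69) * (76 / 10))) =-21663265/604780032 = -0.04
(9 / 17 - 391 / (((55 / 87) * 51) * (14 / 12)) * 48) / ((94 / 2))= -3262167/307615 = -10.60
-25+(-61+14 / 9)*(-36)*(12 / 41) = 24655/41 = 601.34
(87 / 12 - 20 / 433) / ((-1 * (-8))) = 12477/13856 = 0.90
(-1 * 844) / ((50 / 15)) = -253.20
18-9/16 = 279/16 = 17.44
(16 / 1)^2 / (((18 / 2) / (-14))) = -3584/9 = -398.22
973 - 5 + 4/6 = 2906/3 = 968.67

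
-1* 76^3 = -438976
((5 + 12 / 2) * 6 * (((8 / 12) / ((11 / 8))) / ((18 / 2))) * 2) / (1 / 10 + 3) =640/279 = 2.29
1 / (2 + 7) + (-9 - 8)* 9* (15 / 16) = -20639/144 = -143.33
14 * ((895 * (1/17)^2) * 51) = 37590/17 = 2211.18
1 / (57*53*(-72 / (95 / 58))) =-5/663984 = 0.00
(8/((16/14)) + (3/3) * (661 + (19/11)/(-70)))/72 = 9.28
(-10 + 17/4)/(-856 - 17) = 23/3492 = 0.01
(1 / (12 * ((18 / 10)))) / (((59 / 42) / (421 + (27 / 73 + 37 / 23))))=2761815/198122 = 13.94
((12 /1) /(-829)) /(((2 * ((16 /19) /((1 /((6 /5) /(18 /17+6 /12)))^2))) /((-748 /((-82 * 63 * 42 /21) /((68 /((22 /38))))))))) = -0.12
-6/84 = -1/14 = -0.07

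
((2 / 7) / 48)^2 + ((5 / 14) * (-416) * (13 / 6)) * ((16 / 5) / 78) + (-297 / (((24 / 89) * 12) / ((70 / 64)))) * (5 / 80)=-15639195/802816 = -19.48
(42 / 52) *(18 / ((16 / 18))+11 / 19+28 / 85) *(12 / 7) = 1230147/41990 = 29.30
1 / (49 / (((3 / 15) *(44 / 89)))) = 44/21805 = 0.00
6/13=0.46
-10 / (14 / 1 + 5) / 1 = -10/19 = -0.53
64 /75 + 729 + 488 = 91339/75 = 1217.85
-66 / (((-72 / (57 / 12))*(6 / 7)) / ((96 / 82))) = 1463/246 = 5.95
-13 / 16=-0.81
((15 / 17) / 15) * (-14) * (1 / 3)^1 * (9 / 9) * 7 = -98/51 = -1.92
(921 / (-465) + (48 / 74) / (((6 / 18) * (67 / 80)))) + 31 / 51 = 0.95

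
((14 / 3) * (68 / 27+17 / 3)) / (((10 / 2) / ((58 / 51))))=8.69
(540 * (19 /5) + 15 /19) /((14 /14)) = 39003/19 = 2052.79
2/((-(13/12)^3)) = -1.57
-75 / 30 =-5/2 = -2.50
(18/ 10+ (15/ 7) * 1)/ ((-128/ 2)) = -69/1120 = -0.06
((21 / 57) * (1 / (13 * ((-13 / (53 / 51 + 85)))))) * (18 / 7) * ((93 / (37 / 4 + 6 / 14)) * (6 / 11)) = -411348672/162723847 = -2.53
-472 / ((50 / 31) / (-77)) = 563332/25 = 22533.28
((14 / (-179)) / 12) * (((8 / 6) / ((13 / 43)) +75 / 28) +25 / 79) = -638839/13235976 = -0.05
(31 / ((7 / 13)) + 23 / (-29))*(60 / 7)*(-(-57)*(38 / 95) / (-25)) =-15767568/35525 = -443.84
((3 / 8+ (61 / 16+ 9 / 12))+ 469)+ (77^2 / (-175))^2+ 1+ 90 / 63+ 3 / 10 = 113716433/70000 = 1624.52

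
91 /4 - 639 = -2465/4 = -616.25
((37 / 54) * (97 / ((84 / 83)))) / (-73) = -297887/331128 = -0.90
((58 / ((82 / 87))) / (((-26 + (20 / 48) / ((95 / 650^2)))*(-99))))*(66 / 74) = -47937/157984931 = 0.00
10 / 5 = 2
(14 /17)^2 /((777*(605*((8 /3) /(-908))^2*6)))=360703/12938530 = 0.03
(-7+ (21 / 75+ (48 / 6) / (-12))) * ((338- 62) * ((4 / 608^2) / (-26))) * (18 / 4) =57339/15017600 = 0.00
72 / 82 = 36/41 = 0.88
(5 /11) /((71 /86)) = 430/781 = 0.55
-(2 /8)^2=-0.06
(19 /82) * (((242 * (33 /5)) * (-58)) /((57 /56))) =-4323088/205 = -21088.23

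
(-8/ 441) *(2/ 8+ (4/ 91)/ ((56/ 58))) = -502/93639 = -0.01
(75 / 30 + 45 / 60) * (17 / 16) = 3.45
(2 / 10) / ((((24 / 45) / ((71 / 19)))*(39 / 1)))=71/1976 = 0.04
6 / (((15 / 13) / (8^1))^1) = 208/5 = 41.60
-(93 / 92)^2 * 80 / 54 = -4805/3174 = -1.51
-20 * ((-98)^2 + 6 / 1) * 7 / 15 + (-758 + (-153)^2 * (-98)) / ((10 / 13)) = -9218956/3 = -3072985.33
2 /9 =0.22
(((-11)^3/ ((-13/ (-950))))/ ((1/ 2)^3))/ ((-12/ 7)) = 17702300/39 = 453905.13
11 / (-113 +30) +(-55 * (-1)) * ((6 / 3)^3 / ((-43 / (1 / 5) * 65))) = -38049/231985 = -0.16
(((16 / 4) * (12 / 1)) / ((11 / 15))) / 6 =10.91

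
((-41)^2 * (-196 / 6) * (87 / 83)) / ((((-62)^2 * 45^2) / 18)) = -2388701/17946675 = -0.13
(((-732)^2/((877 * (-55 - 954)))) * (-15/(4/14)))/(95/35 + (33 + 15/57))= 249426072/282280867 = 0.88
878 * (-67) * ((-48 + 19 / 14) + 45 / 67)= 18930119/7 = 2704302.71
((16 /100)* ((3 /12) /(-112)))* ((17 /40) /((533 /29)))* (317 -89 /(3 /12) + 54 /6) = 1479/5969600 = 0.00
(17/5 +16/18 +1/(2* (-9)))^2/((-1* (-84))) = 16129/75600 = 0.21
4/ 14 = 2/7 = 0.29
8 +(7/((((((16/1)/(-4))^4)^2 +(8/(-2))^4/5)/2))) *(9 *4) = 8.01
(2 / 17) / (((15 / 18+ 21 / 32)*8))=24/2431 = 0.01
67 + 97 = 164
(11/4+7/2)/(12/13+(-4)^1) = -65/32 = -2.03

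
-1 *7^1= -7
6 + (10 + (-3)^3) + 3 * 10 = 19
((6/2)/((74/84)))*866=109116/37 = 2949.08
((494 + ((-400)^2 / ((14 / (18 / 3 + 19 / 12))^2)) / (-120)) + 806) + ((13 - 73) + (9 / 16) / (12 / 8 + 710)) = 260893063/307368 = 848.80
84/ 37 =2.27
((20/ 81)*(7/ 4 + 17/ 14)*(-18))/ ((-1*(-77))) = -0.17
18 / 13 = 1.38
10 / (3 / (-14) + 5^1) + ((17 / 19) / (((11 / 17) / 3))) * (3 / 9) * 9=203527/14003 = 14.53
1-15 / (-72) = 29/24 = 1.21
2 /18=1/9 = 0.11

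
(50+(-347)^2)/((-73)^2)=120459/5329 = 22.60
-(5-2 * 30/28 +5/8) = -195/56 = -3.48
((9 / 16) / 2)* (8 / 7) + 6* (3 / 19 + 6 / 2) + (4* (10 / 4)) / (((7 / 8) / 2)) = 22411/532 = 42.13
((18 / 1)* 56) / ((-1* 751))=-1008/751 = -1.34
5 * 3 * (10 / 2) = 75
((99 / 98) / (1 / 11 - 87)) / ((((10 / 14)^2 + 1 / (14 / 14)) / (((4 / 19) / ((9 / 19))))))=-121/35372 = 0.00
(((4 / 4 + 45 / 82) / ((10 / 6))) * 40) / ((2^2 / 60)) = 22860/41 = 557.56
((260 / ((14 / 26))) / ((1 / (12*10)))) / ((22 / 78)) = 15818400/77 = 205433.77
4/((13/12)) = 48/13 = 3.69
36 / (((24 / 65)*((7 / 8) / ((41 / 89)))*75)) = 2132/3115 = 0.68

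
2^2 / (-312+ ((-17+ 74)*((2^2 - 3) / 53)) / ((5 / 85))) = -212/15567 = -0.01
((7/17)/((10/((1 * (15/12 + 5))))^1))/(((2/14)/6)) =735/68 = 10.81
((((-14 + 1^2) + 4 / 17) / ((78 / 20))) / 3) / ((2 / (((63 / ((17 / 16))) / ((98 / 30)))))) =-37200/3757 = -9.90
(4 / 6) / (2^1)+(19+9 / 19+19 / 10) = 12373/570 = 21.71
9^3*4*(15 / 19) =43740/19 = 2302.11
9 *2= 18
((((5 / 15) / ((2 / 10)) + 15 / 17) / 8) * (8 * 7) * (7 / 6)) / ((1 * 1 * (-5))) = -637/153 = -4.16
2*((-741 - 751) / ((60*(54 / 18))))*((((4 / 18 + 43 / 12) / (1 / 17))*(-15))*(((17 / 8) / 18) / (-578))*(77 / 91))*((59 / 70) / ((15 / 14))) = -33164549/15163200 = -2.19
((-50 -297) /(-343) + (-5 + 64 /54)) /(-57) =25960/527877 = 0.05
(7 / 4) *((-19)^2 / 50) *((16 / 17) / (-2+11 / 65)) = -9386/1445 = -6.50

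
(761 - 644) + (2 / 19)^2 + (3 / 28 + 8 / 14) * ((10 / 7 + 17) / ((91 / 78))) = 31631759/247646 = 127.73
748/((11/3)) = 204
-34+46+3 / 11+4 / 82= 5557/451 = 12.32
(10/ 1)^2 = 100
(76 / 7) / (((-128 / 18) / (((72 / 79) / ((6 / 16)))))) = -2052/553 = -3.71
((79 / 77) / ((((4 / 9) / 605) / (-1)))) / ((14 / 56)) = -39105/7 = -5586.43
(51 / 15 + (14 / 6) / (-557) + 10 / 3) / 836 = 28111/3492390 = 0.01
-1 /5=-0.20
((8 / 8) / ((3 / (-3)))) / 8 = -1/8 = -0.12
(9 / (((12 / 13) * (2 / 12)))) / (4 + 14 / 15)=1755/148 = 11.86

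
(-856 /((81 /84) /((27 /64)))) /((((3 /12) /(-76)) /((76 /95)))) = 455392/5 = 91078.40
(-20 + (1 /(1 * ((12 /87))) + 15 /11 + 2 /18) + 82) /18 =28007/7128 = 3.93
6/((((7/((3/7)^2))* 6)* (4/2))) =9/686 = 0.01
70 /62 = 35/31 = 1.13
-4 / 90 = -0.04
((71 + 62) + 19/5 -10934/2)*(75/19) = -399765/19 = -21040.26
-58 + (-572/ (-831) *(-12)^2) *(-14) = -400450/277 = -1445.67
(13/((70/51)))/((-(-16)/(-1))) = -663/1120 = -0.59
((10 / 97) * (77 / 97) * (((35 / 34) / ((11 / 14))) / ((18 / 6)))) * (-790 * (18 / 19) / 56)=-1451625/3039107 = -0.48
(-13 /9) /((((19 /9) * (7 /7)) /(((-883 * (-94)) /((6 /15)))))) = -2697565/19 = -141977.11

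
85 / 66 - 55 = -3545/66 = -53.71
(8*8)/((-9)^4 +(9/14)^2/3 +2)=12544/1286375 = 0.01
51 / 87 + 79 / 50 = 3141/1450 = 2.17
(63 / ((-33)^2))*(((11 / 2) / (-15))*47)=-1.00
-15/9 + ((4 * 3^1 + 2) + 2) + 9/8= 371/24 = 15.46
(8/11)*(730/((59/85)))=496400/649 = 764.87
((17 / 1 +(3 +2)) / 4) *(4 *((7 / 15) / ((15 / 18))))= 308/25 = 12.32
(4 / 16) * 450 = 225/2 = 112.50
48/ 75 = 16/25 = 0.64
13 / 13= 1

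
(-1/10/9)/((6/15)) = -1/36 = -0.03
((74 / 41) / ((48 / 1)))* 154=2849/492 = 5.79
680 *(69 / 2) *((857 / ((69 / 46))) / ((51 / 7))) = 5519080/3 = 1839693.33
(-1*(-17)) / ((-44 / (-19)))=323/44 = 7.34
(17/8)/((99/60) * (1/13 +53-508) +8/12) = -3315/1169932 = 0.00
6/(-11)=-6/11 = -0.55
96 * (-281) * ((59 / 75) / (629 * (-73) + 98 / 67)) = 35545376/76908525 = 0.46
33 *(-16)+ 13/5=-2627/5 = -525.40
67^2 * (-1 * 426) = -1912314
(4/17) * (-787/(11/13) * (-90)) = 3683160/187 = 19696.04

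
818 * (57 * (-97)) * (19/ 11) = -7811974.36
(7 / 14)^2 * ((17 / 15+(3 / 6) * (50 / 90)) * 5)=127/72 = 1.76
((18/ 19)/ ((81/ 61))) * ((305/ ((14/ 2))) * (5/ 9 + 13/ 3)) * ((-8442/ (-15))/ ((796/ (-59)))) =-647200972/102087 = -6339.70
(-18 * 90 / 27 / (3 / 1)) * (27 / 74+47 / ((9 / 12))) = -139930/111 = -1260.63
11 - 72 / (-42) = 89/7 = 12.71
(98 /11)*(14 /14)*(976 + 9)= 96530/11 = 8775.45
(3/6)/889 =1/1778 = 0.00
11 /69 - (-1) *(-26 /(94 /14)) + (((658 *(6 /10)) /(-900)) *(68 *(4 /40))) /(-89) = -221244864/60130625 = -3.68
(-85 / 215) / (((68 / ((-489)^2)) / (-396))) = 23672979/43 = 550534.40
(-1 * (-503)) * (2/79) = 1006/79 = 12.73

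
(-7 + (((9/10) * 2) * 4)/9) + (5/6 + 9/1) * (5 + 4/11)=15359/330 = 46.54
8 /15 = 0.53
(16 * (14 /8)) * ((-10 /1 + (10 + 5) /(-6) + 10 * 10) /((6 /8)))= 9800/3 = 3266.67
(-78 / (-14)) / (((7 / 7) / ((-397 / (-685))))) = 15483/4795 = 3.23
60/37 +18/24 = 351/148 = 2.37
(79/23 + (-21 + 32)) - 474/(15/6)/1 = -20144/115 = -175.17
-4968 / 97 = -51.22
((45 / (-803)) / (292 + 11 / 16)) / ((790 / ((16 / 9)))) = -128/297075471 = 0.00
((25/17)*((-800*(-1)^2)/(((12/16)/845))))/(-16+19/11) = 92868.74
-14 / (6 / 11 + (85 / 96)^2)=-202752/19253 = -10.53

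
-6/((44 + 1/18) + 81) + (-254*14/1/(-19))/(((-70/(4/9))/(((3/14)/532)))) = -28942057/597269085 = -0.05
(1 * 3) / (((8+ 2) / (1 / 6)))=1/20 = 0.05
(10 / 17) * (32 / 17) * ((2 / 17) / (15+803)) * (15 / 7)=4800/14065919 = 0.00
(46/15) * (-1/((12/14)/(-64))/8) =1288/45 = 28.62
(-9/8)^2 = 81/64 = 1.27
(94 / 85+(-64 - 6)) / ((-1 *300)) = 488/2125 = 0.23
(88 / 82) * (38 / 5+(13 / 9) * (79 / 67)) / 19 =1234156/2348685 = 0.53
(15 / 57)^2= 25/361 = 0.07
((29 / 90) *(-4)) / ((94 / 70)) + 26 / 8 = 3875/1692 = 2.29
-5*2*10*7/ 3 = -700/3 = -233.33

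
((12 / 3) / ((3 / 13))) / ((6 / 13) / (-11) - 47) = -7436/20181 = -0.37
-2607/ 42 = -62.07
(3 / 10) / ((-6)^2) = 1/120 = 0.01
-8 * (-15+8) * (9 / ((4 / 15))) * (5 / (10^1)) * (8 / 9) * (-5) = -4200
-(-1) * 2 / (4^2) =1/8 = 0.12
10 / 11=0.91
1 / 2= 0.50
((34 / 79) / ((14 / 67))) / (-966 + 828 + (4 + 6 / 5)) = -5695/367192 = -0.02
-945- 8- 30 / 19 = -954.58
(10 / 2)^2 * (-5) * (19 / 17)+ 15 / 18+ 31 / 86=-303757/2193 = -138.51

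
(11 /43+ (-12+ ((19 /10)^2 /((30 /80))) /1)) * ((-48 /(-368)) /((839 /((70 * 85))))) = -1625302/829771 = -1.96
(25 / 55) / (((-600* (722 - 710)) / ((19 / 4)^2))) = -361/253440 = 0.00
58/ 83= 0.70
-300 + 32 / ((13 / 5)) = -3740/13 = -287.69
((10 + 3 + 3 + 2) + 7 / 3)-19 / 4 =187/12 = 15.58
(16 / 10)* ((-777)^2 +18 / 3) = 965976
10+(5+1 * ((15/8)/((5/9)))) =147/8 = 18.38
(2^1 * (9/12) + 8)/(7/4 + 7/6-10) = -114/85 = -1.34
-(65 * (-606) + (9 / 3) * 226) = 38712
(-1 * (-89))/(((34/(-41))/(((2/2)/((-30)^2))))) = -3649/30600 = -0.12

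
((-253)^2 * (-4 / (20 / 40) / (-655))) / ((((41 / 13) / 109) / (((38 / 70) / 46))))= 299706836/939925 = 318.86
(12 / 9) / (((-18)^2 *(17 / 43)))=0.01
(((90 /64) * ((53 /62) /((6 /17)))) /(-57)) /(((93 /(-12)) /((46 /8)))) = 103615/2337152 = 0.04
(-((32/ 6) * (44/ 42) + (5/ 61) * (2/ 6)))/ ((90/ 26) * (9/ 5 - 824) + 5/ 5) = 280501/142137198 = 0.00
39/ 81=13/27 = 0.48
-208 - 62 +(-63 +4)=-329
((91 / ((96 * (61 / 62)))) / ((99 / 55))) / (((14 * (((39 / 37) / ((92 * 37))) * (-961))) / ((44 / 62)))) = -1731785/18993204 = -0.09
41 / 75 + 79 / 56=8221/4200 = 1.96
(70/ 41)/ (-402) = -35/8241 = 0.00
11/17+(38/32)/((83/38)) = 13441/11288 = 1.19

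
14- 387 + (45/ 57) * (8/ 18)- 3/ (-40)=-849469/2280 = -372.57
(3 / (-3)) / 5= -1/5 = -0.20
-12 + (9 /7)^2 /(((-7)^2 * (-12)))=-115275/9604 = -12.00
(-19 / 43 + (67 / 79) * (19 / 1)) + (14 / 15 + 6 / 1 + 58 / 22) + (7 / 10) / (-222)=418732423/16590948 = 25.24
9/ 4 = 2.25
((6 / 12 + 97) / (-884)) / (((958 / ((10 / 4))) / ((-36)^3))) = 109350/8143 = 13.43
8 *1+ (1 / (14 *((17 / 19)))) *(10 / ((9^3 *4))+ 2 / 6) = 2785361/347004 = 8.03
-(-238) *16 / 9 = 3808/9 = 423.11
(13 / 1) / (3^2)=13/9 = 1.44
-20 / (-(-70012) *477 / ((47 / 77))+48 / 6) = -235/642867781 = 0.00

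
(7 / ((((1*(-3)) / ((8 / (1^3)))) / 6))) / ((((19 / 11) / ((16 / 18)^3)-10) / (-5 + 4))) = -90112/6067 = -14.85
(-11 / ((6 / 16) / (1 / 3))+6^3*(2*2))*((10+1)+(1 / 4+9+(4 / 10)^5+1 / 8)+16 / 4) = 585855391/28125 = 20830.41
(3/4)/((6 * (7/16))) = 2/7 = 0.29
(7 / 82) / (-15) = -0.01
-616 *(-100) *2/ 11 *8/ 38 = 44800/19 = 2357.89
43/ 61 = 0.70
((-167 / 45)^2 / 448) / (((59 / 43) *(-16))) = -1199227/856396800 = 0.00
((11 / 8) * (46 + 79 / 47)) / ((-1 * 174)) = -8217/21808 = -0.38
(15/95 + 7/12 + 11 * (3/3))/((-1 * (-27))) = 2677/6156 = 0.43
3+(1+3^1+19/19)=8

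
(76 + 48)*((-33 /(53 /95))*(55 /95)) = -225060/53 = -4246.42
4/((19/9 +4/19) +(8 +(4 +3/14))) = 9576/34799 = 0.28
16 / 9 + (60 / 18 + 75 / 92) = 4907/828 = 5.93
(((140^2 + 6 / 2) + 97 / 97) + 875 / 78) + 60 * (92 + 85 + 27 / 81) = 2359907/78 = 30255.22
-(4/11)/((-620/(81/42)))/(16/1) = 27/381920 = 0.00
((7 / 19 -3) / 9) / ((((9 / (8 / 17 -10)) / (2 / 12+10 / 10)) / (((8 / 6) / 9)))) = 1400/26163 = 0.05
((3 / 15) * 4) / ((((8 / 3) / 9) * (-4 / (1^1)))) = -0.68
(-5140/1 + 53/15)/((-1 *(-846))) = -77047/12690 = -6.07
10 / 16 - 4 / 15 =43/120 = 0.36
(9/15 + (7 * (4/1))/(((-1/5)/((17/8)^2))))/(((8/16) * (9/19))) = -960013/360 = -2666.70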